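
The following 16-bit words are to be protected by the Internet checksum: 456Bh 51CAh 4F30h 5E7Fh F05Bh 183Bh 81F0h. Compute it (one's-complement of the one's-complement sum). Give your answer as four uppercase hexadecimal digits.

3093

One's-complement addition (fold any carry out of bit 15 back into bit 0):
  0x456B + 0x51CA = 0x09735
  0x9735 + 0x4F30 = 0x0E665
  0xE665 + 0x5E7F = 0x144E4 → wrap carry → 0x44E5
  0x44E5 + 0xF05B = 0x13540 → wrap carry → 0x3541
  0x3541 + 0x183B = 0x04D7C
  0x4D7C + 0x81F0 = 0x0CF6C
One's-complement sum = 0xCF6C.
Checksum = ~0xCF6C & 0xFFFF = 0x3093.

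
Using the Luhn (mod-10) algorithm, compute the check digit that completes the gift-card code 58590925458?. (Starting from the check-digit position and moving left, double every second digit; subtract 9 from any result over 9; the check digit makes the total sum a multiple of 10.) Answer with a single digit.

Partial digits right→left: 8 5 4 5 2 9 0 9 5 8 5
Double every second digit counting from the check-digit position (so the 1st, 3rd, 5th, ... of the partial from the right).
  doubled (with −9 where >9): 7 8 4 0 1 1 → sum 21
  kept as-is: 5 5 9 9 8 → sum 36
Total = 21 + 36 = 57.
Check digit = (10 − (57 mod 10)) mod 10 = 3.

3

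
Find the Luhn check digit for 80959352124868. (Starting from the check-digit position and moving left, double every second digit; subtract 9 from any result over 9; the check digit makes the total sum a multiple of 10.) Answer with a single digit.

Partial digits right→left: 8 6 8 4 2 1 2 5 3 9 5 9 0 8
Double every second digit counting from the check-digit position (so the 1st, 3rd, 5th, ... of the partial from the right).
  doubled (with −9 where >9): 7 7 4 4 6 1 0 → sum 29
  kept as-is: 6 4 1 5 9 9 8 → sum 42
Total = 29 + 42 = 71.
Check digit = (10 − (71 mod 10)) mod 10 = 9.

9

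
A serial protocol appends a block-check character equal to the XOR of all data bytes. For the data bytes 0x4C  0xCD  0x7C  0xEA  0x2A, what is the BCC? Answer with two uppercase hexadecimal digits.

3D

XOR the bytes together:
  start with 0x4C
  0x4C ⊕ 0xCD = 0x81
  0x81 ⊕ 0x7C = 0xFD
  0xFD ⊕ 0xEA = 0x17
  0x17 ⊕ 0x2A = 0x3D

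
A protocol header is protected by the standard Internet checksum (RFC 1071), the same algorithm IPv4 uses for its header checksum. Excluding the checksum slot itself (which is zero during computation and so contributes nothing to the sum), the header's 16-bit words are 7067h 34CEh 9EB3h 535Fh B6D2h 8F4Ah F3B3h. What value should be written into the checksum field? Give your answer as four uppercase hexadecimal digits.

One's-complement addition (fold any carry out of bit 15 back into bit 0):
  0x7067 + 0x34CE = 0x0A535
  0xA535 + 0x9EB3 = 0x143E8 → wrap carry → 0x43E9
  0x43E9 + 0x535F = 0x09748
  0x9748 + 0xB6D2 = 0x14E1A → wrap carry → 0x4E1B
  0x4E1B + 0x8F4A = 0x0DD65
  0xDD65 + 0xF3B3 = 0x1D118 → wrap carry → 0xD119
One's-complement sum = 0xD119.
Checksum = ~0xD119 & 0xFFFF = 0x2EE6.

2EE6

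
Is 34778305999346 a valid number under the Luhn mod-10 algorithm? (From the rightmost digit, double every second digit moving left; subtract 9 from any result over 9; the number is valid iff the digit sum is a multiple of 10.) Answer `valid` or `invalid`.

From the right, keep odd positions and double even positions (subtract 9 from any doubled value over 9):
  doubled (positions 2,4,...): 8 9 9 0 7 5 6 → sum 44
  kept (positions 1,3,...): 6 3 9 5 3 7 4 → sum 37
Total = 81.
81 mod 10 = 1, so the number is invalid.

invalid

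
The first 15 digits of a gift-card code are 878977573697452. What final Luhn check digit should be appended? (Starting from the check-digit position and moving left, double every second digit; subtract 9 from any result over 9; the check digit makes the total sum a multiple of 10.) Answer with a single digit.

5

Partial digits right→left: 2 5 4 7 9 6 3 7 5 7 7 9 8 7 8
Double every second digit counting from the check-digit position (so the 1st, 3rd, 5th, ... of the partial from the right).
  doubled (with −9 where >9): 4 8 9 6 1 5 7 7 → sum 47
  kept as-is: 5 7 6 7 7 9 7 → sum 48
Total = 47 + 48 = 95.
Check digit = (10 − (95 mod 10)) mod 10 = 5.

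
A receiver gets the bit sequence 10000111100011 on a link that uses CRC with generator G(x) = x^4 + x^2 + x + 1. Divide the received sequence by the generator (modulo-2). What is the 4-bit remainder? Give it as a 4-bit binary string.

Modulo-2 division of 10000111100011 by 10111:
  pos 0: 10000 XOR 10111 = 00111
  pos 2: 11111 XOR 10111 = 01000
  pos 3: 10001 XOR 10111 = 00110
  pos 5: 11010 XOR 10111 = 01101
  pos 6: 11010 XOR 10111 = 01101
  pos 7: 11010 XOR 10111 = 01101
  pos 8: 11011 XOR 10111 = 01100
  pos 9: 11001 XOR 10111 = 01110
Remainder = 1110 (nonzero — an error is detected).

1110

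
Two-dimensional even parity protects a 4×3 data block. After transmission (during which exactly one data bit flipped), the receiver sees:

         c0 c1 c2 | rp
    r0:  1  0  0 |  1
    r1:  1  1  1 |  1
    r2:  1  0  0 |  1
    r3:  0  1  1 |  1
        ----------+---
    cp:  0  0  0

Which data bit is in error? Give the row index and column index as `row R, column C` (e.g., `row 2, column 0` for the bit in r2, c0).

Recompute each row's even parity and compare to rp:
  r0: data parity 1, sent rp 1 → ok
  r1: data parity 1, sent rp 1 → ok
  r2: data parity 1, sent rp 1 → ok
  r3: data parity 0, sent rp 1 → mismatch
Recompute each column's even parity and compare to cp:
  c0: data parity 1, sent cp 0 → mismatch
  c1: data parity 0, sent cp 0 → ok
  c2: data parity 0, sent cp 0 → ok
Exactly one row (r3) and one column (c0) fail → the flipped bit is at their intersection.

row 3, column 0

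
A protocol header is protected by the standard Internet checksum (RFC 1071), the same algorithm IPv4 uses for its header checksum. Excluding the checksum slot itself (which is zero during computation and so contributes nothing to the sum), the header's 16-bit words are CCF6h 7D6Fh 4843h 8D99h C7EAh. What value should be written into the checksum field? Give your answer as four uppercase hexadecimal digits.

One's-complement addition (fold any carry out of bit 15 back into bit 0):
  0xCCF6 + 0x7D6F = 0x14A65 → wrap carry → 0x4A66
  0x4A66 + 0x4843 = 0x092A9
  0x92A9 + 0x8D99 = 0x12042 → wrap carry → 0x2043
  0x2043 + 0xC7EA = 0x0E82D
One's-complement sum = 0xE82D.
Checksum = ~0xE82D & 0xFFFF = 0x17D2.

17D2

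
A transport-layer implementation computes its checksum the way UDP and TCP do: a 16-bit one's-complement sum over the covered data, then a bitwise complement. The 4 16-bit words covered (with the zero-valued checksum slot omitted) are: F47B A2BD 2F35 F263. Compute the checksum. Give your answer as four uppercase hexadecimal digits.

One's-complement addition (fold any carry out of bit 15 back into bit 0):
  0xF47B + 0xA2BD = 0x19738 → wrap carry → 0x9739
  0x9739 + 0x2F35 = 0x0C66E
  0xC66E + 0xF263 = 0x1B8D1 → wrap carry → 0xB8D2
One's-complement sum = 0xB8D2.
Checksum = ~0xB8D2 & 0xFFFF = 0x472D.

472D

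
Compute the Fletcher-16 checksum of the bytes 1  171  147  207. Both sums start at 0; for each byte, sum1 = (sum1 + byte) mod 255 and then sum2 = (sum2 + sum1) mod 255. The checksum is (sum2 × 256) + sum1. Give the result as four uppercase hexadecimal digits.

Running sums (mod 255):
  after byte 0 (1): sum1=1, sum2=1
  after byte 1 (171): sum1=172, sum2=173
  after byte 2 (147): sum1=64, sum2=237
  after byte 3 (207): sum1=16, sum2=253
Checksum = sum2·256 + sum1 = 253·256 + 16 = 64784 = 0xFD10.

FD10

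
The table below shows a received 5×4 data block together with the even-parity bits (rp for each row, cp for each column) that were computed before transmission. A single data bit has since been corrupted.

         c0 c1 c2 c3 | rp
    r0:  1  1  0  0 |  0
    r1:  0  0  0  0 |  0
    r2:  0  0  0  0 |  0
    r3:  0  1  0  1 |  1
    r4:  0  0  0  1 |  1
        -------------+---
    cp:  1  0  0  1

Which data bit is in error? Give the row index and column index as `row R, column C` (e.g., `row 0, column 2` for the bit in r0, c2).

row 3, column 3

Recompute each row's even parity and compare to rp:
  r0: data parity 0, sent rp 0 → ok
  r1: data parity 0, sent rp 0 → ok
  r2: data parity 0, sent rp 0 → ok
  r3: data parity 0, sent rp 1 → mismatch
  r4: data parity 1, sent rp 1 → ok
Recompute each column's even parity and compare to cp:
  c0: data parity 1, sent cp 1 → ok
  c1: data parity 0, sent cp 0 → ok
  c2: data parity 0, sent cp 0 → ok
  c3: data parity 0, sent cp 1 → mismatch
Exactly one row (r3) and one column (c3) fail → the flipped bit is at their intersection.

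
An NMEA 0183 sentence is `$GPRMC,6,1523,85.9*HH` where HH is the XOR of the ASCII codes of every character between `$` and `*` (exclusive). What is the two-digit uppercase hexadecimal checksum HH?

XOR the ASCII codes of the payload characters:
  'G' = 0x47 → acc = 0x47
  'P' = 0x50 → acc = 0x17
  'R' = 0x52 → acc = 0x45
  'M' = 0x4D → acc = 0x08
  'C' = 0x43 → acc = 0x4B
  ',' = 0x2C → acc = 0x67
  '6' = 0x36 → acc = 0x51
  ',' = 0x2C → acc = 0x7D
  '1' = 0x31 → acc = 0x4C
  '5' = 0x35 → acc = 0x79
  '2' = 0x32 → acc = 0x4B
  '3' = 0x33 → acc = 0x78
  ',' = 0x2C → acc = 0x54
  '8' = 0x38 → acc = 0x6C
  '5' = 0x35 → acc = 0x59
  '.' = 0x2E → acc = 0x77
  '9' = 0x39 → acc = 0x4E
Checksum = 0x4E.

4E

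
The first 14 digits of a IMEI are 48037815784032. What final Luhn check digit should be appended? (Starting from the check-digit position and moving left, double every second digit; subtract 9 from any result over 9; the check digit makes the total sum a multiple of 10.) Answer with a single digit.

2

Partial digits right→left: 2 3 0 4 8 7 5 1 8 7 3 0 8 4
Double every second digit counting from the check-digit position (so the 1st, 3rd, 5th, ... of the partial from the right).
  doubled (with −9 where >9): 4 0 7 1 7 6 7 → sum 32
  kept as-is: 3 4 7 1 7 0 4 → sum 26
Total = 32 + 26 = 58.
Check digit = (10 − (58 mod 10)) mod 10 = 2.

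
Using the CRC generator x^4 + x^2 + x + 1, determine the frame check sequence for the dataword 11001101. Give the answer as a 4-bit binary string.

Append 4 zeros: 110011010000. Divide by 10111 (XOR where the leading bit is 1):
  pos 0: 11001 XOR 10111 = 01110
  pos 1: 11101 XOR 10111 = 01010
  pos 2: 10100 XOR 10111 = 00011
  pos 5: 11100 XOR 10111 = 01011
  pos 6: 10110 XOR 10111 = 00001
Remainder (last 4 bits) = 0010. This is the CRC / FCS.

0010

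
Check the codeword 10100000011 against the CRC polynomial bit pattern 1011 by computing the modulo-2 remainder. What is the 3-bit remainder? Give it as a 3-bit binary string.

010

Modulo-2 division of 10100000011 by 1011:
  pos 0: 1010 XOR 1011 = 0001
  pos 3: 1000 XOR 1011 = 0011
  pos 5: 1100 XOR 1011 = 0111
  pos 6: 1111 XOR 1011 = 0100
  pos 7: 1001 XOR 1011 = 0010
Remainder = 010 (nonzero — an error is detected).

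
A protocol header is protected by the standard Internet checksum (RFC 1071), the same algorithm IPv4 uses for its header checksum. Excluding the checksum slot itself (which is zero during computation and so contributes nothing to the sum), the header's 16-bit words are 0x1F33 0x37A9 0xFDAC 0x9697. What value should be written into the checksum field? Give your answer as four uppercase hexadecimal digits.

14DF

One's-complement addition (fold any carry out of bit 15 back into bit 0):
  0x1F33 + 0x37A9 = 0x056DC
  0x56DC + 0xFDAC = 0x15488 → wrap carry → 0x5489
  0x5489 + 0x9697 = 0x0EB20
One's-complement sum = 0xEB20.
Checksum = ~0xEB20 & 0xFFFF = 0x14DF.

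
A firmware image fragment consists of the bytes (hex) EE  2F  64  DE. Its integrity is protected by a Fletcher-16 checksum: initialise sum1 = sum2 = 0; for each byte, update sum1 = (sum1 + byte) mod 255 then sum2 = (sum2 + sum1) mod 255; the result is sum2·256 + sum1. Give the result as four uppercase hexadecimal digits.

F061

Running sums (mod 255):
  after byte 0 (EE): sum1=238, sum2=238
  after byte 1 (2F): sum1=30, sum2=13
  after byte 2 (64): sum1=130, sum2=143
  after byte 3 (DE): sum1=97, sum2=240
Checksum = sum2·256 + sum1 = 240·256 + 97 = 61537 = 0xF061.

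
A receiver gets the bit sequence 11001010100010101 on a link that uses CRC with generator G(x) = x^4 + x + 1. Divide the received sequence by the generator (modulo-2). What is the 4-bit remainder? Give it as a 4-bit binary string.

1000

Modulo-2 division of 11001010100010101 by 10011:
  pos 0: 11001 XOR 10011 = 01010
  pos 1: 10100 XOR 10011 = 00111
  pos 3: 11110 XOR 10011 = 01101
  pos 4: 11011 XOR 10011 = 01000
  pos 5: 10000 XOR 10011 = 00011
  pos 8: 11001 XOR 10011 = 01010
  pos 9: 10100 XOR 10011 = 00111
  pos 11: 11110 XOR 10011 = 01101
  pos 12: 11011 XOR 10011 = 01000
Remainder = 1000 (nonzero — an error is detected).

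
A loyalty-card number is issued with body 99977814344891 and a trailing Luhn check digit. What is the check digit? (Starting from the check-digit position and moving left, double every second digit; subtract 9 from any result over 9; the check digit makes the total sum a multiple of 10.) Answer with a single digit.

2

Partial digits right→left: 1 9 8 4 4 3 4 1 8 7 7 9 9 9
Double every second digit counting from the check-digit position (so the 1st, 3rd, 5th, ... of the partial from the right).
  doubled (with −9 where >9): 2 7 8 8 7 5 9 → sum 46
  kept as-is: 9 4 3 1 7 9 9 → sum 42
Total = 46 + 42 = 88.
Check digit = (10 − (88 mod 10)) mod 10 = 2.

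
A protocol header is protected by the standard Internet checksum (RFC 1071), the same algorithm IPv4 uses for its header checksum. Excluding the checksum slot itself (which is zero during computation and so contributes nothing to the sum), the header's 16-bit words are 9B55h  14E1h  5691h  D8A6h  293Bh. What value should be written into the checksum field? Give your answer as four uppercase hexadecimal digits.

One's-complement addition (fold any carry out of bit 15 back into bit 0):
  0x9B55 + 0x14E1 = 0x0B036
  0xB036 + 0x5691 = 0x106C7 → wrap carry → 0x06C8
  0x06C8 + 0xD8A6 = 0x0DF6E
  0xDF6E + 0x293B = 0x108A9 → wrap carry → 0x08AA
One's-complement sum = 0x08AA.
Checksum = ~0x08AA & 0xFFFF = 0xF755.

F755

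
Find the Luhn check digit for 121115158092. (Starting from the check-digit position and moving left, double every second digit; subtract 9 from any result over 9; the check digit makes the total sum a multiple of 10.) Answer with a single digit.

7

Partial digits right→left: 2 9 0 8 5 1 5 1 1 1 2 1
Double every second digit counting from the check-digit position (so the 1st, 3rd, 5th, ... of the partial from the right).
  doubled (with −9 where >9): 4 0 1 1 2 4 → sum 12
  kept as-is: 9 8 1 1 1 1 → sum 21
Total = 12 + 21 = 33.
Check digit = (10 − (33 mod 10)) mod 10 = 7.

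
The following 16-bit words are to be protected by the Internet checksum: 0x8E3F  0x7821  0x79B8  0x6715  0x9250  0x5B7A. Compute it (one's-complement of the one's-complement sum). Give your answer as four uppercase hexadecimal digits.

One's-complement addition (fold any carry out of bit 15 back into bit 0):
  0x8E3F + 0x7821 = 0x10660 → wrap carry → 0x0661
  0x0661 + 0x79B8 = 0x08019
  0x8019 + 0x6715 = 0x0E72E
  0xE72E + 0x9250 = 0x1797E → wrap carry → 0x797F
  0x797F + 0x5B7A = 0x0D4F9
One's-complement sum = 0xD4F9.
Checksum = ~0xD4F9 & 0xFFFF = 0x2B06.

2B06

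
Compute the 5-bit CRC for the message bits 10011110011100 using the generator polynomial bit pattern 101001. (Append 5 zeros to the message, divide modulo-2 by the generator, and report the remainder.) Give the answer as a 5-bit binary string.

Append 5 zeros: 1001111001110000000. Divide by 101001 (XOR where the leading bit is 1):
  pos 0: 100111 XOR 101001 = 001110
  pos 2: 111010 XOR 101001 = 010011
  pos 3: 100110 XOR 101001 = 001111
  pos 5: 111111 XOR 101001 = 010110
  pos 6: 101101 XOR 101001 = 000100
  pos 9: 100000 XOR 101001 = 001001
  pos 11: 100100 XOR 101001 = 001101
  pos 13: 110100 XOR 101001 = 011101
Remainder (last 5 bits) = 11101. This is the CRC / FCS.

11101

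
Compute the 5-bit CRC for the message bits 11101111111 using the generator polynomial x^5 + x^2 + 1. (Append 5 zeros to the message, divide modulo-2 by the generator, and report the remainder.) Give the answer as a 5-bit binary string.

Append 5 zeros: 1110111111100000. Divide by 100101 (XOR where the leading bit is 1):
  pos 0: 111011 XOR 100101 = 011110
  pos 1: 111101 XOR 100101 = 011000
  pos 2: 110001 XOR 100101 = 010100
  pos 3: 101001 XOR 100101 = 001100
  pos 5: 110011 XOR 100101 = 010110
  pos 6: 101100 XOR 100101 = 001001
  pos 8: 100100 XOR 100101 = 000001
Remainder (last 5 bits) = 00100. This is the CRC / FCS.

00100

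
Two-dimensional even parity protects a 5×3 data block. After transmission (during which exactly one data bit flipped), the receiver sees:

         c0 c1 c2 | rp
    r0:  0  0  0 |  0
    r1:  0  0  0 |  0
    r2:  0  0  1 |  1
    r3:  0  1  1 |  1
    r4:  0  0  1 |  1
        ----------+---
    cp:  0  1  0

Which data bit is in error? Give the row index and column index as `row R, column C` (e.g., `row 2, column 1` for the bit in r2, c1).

row 3, column 2

Recompute each row's even parity and compare to rp:
  r0: data parity 0, sent rp 0 → ok
  r1: data parity 0, sent rp 0 → ok
  r2: data parity 1, sent rp 1 → ok
  r3: data parity 0, sent rp 1 → mismatch
  r4: data parity 1, sent rp 1 → ok
Recompute each column's even parity and compare to cp:
  c0: data parity 0, sent cp 0 → ok
  c1: data parity 1, sent cp 1 → ok
  c2: data parity 1, sent cp 0 → mismatch
Exactly one row (r3) and one column (c2) fail → the flipped bit is at their intersection.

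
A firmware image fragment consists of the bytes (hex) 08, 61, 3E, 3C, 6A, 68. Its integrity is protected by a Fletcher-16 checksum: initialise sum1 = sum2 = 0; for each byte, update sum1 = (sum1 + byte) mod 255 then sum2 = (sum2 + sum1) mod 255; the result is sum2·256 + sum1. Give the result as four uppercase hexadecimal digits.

02B6

Running sums (mod 255):
  after byte 0 (08): sum1=8, sum2=8
  after byte 1 (61): sum1=105, sum2=113
  after byte 2 (3E): sum1=167, sum2=25
  after byte 3 (3C): sum1=227, sum2=252
  after byte 4 (6A): sum1=78, sum2=75
  after byte 5 (68): sum1=182, sum2=2
Checksum = sum2·256 + sum1 = 2·256 + 182 = 694 = 0x02B6.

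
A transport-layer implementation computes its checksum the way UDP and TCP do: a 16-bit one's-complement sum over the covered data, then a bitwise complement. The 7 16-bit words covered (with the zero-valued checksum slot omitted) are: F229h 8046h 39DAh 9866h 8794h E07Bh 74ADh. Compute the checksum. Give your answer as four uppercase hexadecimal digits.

DE90

One's-complement addition (fold any carry out of bit 15 back into bit 0):
  0xF229 + 0x8046 = 0x1726F → wrap carry → 0x7270
  0x7270 + 0x39DA = 0x0AC4A
  0xAC4A + 0x9866 = 0x144B0 → wrap carry → 0x44B1
  0x44B1 + 0x8794 = 0x0CC45
  0xCC45 + 0xE07B = 0x1ACC0 → wrap carry → 0xACC1
  0xACC1 + 0x74AD = 0x1216E → wrap carry → 0x216F
One's-complement sum = 0x216F.
Checksum = ~0x216F & 0xFFFF = 0xDE90.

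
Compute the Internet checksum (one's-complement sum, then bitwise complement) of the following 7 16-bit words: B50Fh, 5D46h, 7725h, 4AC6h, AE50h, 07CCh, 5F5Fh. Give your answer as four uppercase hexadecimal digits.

1642

One's-complement addition (fold any carry out of bit 15 back into bit 0):
  0xB50F + 0x5D46 = 0x11255 → wrap carry → 0x1256
  0x1256 + 0x7725 = 0x0897B
  0x897B + 0x4AC6 = 0x0D441
  0xD441 + 0xAE50 = 0x18291 → wrap carry → 0x8292
  0x8292 + 0x07CC = 0x08A5E
  0x8A5E + 0x5F5F = 0x0E9BD
One's-complement sum = 0xE9BD.
Checksum = ~0xE9BD & 0xFFFF = 0x1642.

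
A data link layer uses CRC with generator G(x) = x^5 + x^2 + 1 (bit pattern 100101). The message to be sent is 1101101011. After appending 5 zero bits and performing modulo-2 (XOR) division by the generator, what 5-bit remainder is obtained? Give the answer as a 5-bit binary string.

10101

Append 5 zeros: 110110101100000. Divide by 100101 (XOR where the leading bit is 1):
  pos 0: 110110 XOR 100101 = 010011
  pos 1: 100111 XOR 100101 = 000010
  pos 5: 100110 XOR 100101 = 000011
  pos 9: 110000 XOR 100101 = 010101
Remainder (last 5 bits) = 10101. This is the CRC / FCS.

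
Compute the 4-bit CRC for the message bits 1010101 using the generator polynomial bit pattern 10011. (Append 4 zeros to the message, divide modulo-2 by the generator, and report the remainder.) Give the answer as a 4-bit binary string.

1101

Append 4 zeros: 10101010000. Divide by 10011 (XOR where the leading bit is 1):
  pos 0: 10101 XOR 10011 = 00110
  pos 2: 11001 XOR 10011 = 01010
  pos 3: 10100 XOR 10011 = 00111
  pos 5: 11100 XOR 10011 = 01111
  pos 6: 11110 XOR 10011 = 01101
Remainder (last 4 bits) = 1101. This is the CRC / FCS.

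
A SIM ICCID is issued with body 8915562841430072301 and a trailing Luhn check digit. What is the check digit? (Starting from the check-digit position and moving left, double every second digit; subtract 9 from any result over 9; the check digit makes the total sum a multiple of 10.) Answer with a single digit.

Partial digits right→left: 1 0 3 2 7 0 0 3 4 1 4 8 2 6 5 5 1 9 8
Double every second digit counting from the check-digit position (so the 1st, 3rd, 5th, ... of the partial from the right).
  doubled (with −9 where >9): 2 6 5 0 8 8 4 1 2 7 → sum 43
  kept as-is: 0 2 0 3 1 8 6 5 9 → sum 34
Total = 43 + 34 = 77.
Check digit = (10 − (77 mod 10)) mod 10 = 3.

3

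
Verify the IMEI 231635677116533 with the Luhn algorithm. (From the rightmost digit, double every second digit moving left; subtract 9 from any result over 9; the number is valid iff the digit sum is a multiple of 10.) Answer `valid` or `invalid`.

From the right, keep odd positions and double even positions (subtract 9 from any doubled value over 9):
  doubled (positions 2,4,...): 6 3 2 5 1 3 6 → sum 26
  kept (positions 1,3,...): 3 5 1 7 6 3 1 2 → sum 28
Total = 54.
54 mod 10 = 4, so the number is invalid.

invalid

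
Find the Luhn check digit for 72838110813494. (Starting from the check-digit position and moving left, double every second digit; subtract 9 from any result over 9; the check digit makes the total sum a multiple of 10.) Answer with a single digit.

Partial digits right→left: 4 9 4 3 1 8 0 1 1 8 3 8 2 7
Double every second digit counting from the check-digit position (so the 1st, 3rd, 5th, ... of the partial from the right).
  doubled (with −9 where >9): 8 8 2 0 2 6 4 → sum 30
  kept as-is: 9 3 8 1 8 8 7 → sum 44
Total = 30 + 44 = 74.
Check digit = (10 − (74 mod 10)) mod 10 = 6.

6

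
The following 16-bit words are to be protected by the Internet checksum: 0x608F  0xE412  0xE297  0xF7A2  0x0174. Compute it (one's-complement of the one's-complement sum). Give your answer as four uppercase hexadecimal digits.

DFAE

One's-complement addition (fold any carry out of bit 15 back into bit 0):
  0x608F + 0xE412 = 0x144A1 → wrap carry → 0x44A2
  0x44A2 + 0xE297 = 0x12739 → wrap carry → 0x273A
  0x273A + 0xF7A2 = 0x11EDC → wrap carry → 0x1EDD
  0x1EDD + 0x0174 = 0x02051
One's-complement sum = 0x2051.
Checksum = ~0x2051 & 0xFFFF = 0xDFAE.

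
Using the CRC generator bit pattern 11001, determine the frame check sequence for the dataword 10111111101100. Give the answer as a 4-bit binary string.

Append 4 zeros: 101111111011000000. Divide by 11001 (XOR where the leading bit is 1):
  pos 0: 10111 XOR 11001 = 01110
  pos 1: 11101 XOR 11001 = 00100
  pos 3: 10011 XOR 11001 = 01010
  pos 4: 10101 XOR 11001 = 01100
  pos 5: 11000 XOR 11001 = 00001
  pos 9: 11100 XOR 11001 = 00101
  pos 11: 10100 XOR 11001 = 01101
  pos 12: 11010 XOR 11001 = 00011
Remainder (last 4 bits) = 0110. This is the CRC / FCS.

0110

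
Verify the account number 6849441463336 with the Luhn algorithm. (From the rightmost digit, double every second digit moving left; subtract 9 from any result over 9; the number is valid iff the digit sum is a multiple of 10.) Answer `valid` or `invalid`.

invalid

From the right, keep odd positions and double even positions (subtract 9 from any doubled value over 9):
  doubled (positions 2,4,...): 6 6 8 8 9 7 → sum 44
  kept (positions 1,3,...): 6 3 6 1 4 4 6 → sum 30
Total = 74.
74 mod 10 = 4, so the number is invalid.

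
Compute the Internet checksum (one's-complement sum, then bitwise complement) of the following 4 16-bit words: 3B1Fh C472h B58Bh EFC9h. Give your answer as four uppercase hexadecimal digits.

One's-complement addition (fold any carry out of bit 15 back into bit 0):
  0x3B1F + 0xC472 = 0x0FF91
  0xFF91 + 0xB58B = 0x1B51C → wrap carry → 0xB51D
  0xB51D + 0xEFC9 = 0x1A4E6 → wrap carry → 0xA4E7
One's-complement sum = 0xA4E7.
Checksum = ~0xA4E7 & 0xFFFF = 0x5B18.

5B18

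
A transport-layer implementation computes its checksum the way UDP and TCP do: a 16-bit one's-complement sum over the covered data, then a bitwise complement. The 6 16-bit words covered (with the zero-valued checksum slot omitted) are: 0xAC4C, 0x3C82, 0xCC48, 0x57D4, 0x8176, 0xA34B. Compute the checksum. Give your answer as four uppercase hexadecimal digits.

CE51

One's-complement addition (fold any carry out of bit 15 back into bit 0):
  0xAC4C + 0x3C82 = 0x0E8CE
  0xE8CE + 0xCC48 = 0x1B516 → wrap carry → 0xB517
  0xB517 + 0x57D4 = 0x10CEB → wrap carry → 0x0CEC
  0x0CEC + 0x8176 = 0x08E62
  0x8E62 + 0xA34B = 0x131AD → wrap carry → 0x31AE
One's-complement sum = 0x31AE.
Checksum = ~0x31AE & 0xFFFF = 0xCE51.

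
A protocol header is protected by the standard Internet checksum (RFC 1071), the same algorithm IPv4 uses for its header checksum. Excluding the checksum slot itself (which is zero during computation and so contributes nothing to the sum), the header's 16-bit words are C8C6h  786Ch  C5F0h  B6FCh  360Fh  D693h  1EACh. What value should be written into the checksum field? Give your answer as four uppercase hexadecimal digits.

One's-complement addition (fold any carry out of bit 15 back into bit 0):
  0xC8C6 + 0x786C = 0x14132 → wrap carry → 0x4133
  0x4133 + 0xC5F0 = 0x10723 → wrap carry → 0x0724
  0x0724 + 0xB6FC = 0x0BE20
  0xBE20 + 0x360F = 0x0F42F
  0xF42F + 0xD693 = 0x1CAC2 → wrap carry → 0xCAC3
  0xCAC3 + 0x1EAC = 0x0E96F
One's-complement sum = 0xE96F.
Checksum = ~0xE96F & 0xFFFF = 0x1690.

1690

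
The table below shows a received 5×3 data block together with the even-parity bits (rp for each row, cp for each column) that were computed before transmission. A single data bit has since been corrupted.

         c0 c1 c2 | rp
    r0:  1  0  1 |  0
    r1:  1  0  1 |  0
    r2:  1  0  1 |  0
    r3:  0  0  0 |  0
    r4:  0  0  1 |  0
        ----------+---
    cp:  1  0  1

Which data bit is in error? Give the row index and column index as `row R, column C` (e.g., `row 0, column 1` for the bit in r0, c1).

Recompute each row's even parity and compare to rp:
  r0: data parity 0, sent rp 0 → ok
  r1: data parity 0, sent rp 0 → ok
  r2: data parity 0, sent rp 0 → ok
  r3: data parity 0, sent rp 0 → ok
  r4: data parity 1, sent rp 0 → mismatch
Recompute each column's even parity and compare to cp:
  c0: data parity 1, sent cp 1 → ok
  c1: data parity 0, sent cp 0 → ok
  c2: data parity 0, sent cp 1 → mismatch
Exactly one row (r4) and one column (c2) fail → the flipped bit is at their intersection.

row 4, column 2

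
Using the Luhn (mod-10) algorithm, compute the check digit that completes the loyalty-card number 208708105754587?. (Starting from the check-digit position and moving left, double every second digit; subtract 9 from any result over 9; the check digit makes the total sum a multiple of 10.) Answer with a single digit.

Partial digits right→left: 7 8 5 4 5 7 5 0 1 8 0 7 8 0 2
Double every second digit counting from the check-digit position (so the 1st, 3rd, 5th, ... of the partial from the right).
  doubled (with −9 where >9): 5 1 1 1 2 0 7 4 → sum 21
  kept as-is: 8 4 7 0 8 7 0 → sum 34
Total = 21 + 34 = 55.
Check digit = (10 − (55 mod 10)) mod 10 = 5.

5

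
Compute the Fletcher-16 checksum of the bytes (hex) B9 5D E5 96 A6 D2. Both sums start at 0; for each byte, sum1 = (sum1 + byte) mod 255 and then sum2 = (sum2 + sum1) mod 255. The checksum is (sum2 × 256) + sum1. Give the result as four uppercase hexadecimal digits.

A80D

Running sums (mod 255):
  after byte 0 (B9): sum1=185, sum2=185
  after byte 1 (5D): sum1=23, sum2=208
  after byte 2 (E5): sum1=252, sum2=205
  after byte 3 (96): sum1=147, sum2=97
  after byte 4 (A6): sum1=58, sum2=155
  after byte 5 (D2): sum1=13, sum2=168
Checksum = sum2·256 + sum1 = 168·256 + 13 = 43021 = 0xA80D.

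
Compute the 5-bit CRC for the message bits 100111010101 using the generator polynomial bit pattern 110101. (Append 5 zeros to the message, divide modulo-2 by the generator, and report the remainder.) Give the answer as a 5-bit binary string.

11010

Append 5 zeros: 10011101010100000. Divide by 110101 (XOR where the leading bit is 1):
  pos 0: 100111 XOR 110101 = 010010
  pos 1: 100100 XOR 110101 = 010001
  pos 2: 100011 XOR 110101 = 010110
  pos 3: 101100 XOR 110101 = 011001
  pos 4: 110011 XOR 110101 = 000110
  pos 7: 110010 XOR 110101 = 000111
  pos 10: 111000 XOR 110101 = 001101
Remainder (last 5 bits) = 11010. This is the CRC / FCS.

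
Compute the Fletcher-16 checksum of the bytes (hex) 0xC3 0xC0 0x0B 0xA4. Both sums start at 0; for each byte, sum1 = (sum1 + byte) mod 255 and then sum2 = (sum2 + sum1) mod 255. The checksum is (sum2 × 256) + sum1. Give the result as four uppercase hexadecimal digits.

Running sums (mod 255):
  after byte 0 (0xC3): sum1=195, sum2=195
  after byte 1 (0xC0): sum1=132, sum2=72
  after byte 2 (0x0B): sum1=143, sum2=215
  after byte 3 (0xA4): sum1=52, sum2=12
Checksum = sum2·256 + sum1 = 12·256 + 52 = 3124 = 0x0C34.

0C34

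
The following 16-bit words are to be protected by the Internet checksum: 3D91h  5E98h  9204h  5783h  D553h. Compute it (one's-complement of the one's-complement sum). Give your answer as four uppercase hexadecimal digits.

One's-complement addition (fold any carry out of bit 15 back into bit 0):
  0x3D91 + 0x5E98 = 0x09C29
  0x9C29 + 0x9204 = 0x12E2D → wrap carry → 0x2E2E
  0x2E2E + 0x5783 = 0x085B1
  0x85B1 + 0xD553 = 0x15B04 → wrap carry → 0x5B05
One's-complement sum = 0x5B05.
Checksum = ~0x5B05 & 0xFFFF = 0xA4FA.

A4FA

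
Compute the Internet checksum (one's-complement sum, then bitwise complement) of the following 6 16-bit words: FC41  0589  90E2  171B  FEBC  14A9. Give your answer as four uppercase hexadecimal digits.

One's-complement addition (fold any carry out of bit 15 back into bit 0):
  0xFC41 + 0x0589 = 0x101CA → wrap carry → 0x01CB
  0x01CB + 0x90E2 = 0x092AD
  0x92AD + 0x171B = 0x0A9C8
  0xA9C8 + 0xFEBC = 0x1A884 → wrap carry → 0xA885
  0xA885 + 0x14A9 = 0x0BD2E
One's-complement sum = 0xBD2E.
Checksum = ~0xBD2E & 0xFFFF = 0x42D1.

42D1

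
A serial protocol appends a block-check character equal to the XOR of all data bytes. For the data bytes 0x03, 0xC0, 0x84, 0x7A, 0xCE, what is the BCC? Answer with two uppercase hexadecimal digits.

XOR the bytes together:
  start with 0x03
  0x03 ⊕ 0xC0 = 0xC3
  0xC3 ⊕ 0x84 = 0x47
  0x47 ⊕ 0x7A = 0x3D
  0x3D ⊕ 0xCE = 0xF3

F3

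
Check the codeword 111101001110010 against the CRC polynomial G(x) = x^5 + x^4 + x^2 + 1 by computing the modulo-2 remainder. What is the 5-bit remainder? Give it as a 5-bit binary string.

Modulo-2 division of 111101001110010 by 110101:
  pos 0: 111101 XOR 110101 = 001000
  pos 2: 100000 XOR 110101 = 010101
  pos 3: 101011 XOR 110101 = 011110
  pos 4: 111101 XOR 110101 = 001000
  pos 6: 100010 XOR 110101 = 010111
  pos 7: 101110 XOR 110101 = 011011
  pos 8: 110111 XOR 110101 = 000010
Remainder = 00100 (nonzero — an error is detected).

00100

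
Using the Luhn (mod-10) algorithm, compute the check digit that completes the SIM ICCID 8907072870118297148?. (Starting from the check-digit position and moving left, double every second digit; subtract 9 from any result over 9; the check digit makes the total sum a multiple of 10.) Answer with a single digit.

2

Partial digits right→left: 8 4 1 7 9 2 8 1 1 0 7 8 2 7 0 7 0 9 8
Double every second digit counting from the check-digit position (so the 1st, 3rd, 5th, ... of the partial from the right).
  doubled (with −9 where >9): 7 2 9 7 2 5 4 0 0 7 → sum 43
  kept as-is: 4 7 2 1 0 8 7 7 9 → sum 45
Total = 43 + 45 = 88.
Check digit = (10 − (88 mod 10)) mod 10 = 2.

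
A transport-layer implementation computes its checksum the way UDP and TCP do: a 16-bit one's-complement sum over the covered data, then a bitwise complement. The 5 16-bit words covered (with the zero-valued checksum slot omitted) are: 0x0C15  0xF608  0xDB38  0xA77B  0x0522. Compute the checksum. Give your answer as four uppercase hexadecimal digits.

One's-complement addition (fold any carry out of bit 15 back into bit 0):
  0x0C15 + 0xF608 = 0x1021D → wrap carry → 0x021E
  0x021E + 0xDB38 = 0x0DD56
  0xDD56 + 0xA77B = 0x184D1 → wrap carry → 0x84D2
  0x84D2 + 0x0522 = 0x089F4
One's-complement sum = 0x89F4.
Checksum = ~0x89F4 & 0xFFFF = 0x760B.

760B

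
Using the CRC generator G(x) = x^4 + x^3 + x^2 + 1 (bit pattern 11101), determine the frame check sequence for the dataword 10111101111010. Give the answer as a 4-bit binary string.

1010

Append 4 zeros: 101111011110100000. Divide by 11101 (XOR where the leading bit is 1):
  pos 0: 10111 XOR 11101 = 01010
  pos 1: 10101 XOR 11101 = 01000
  pos 2: 10000 XOR 11101 = 01101
  pos 3: 11011 XOR 11101 = 00110
  pos 5: 11011 XOR 11101 = 00110
  pos 7: 11010 XOR 11101 = 00111
  pos 9: 11110 XOR 11101 = 00011
  pos 12: 11000 XOR 11101 = 00101
Remainder (last 4 bits) = 1010. This is the CRC / FCS.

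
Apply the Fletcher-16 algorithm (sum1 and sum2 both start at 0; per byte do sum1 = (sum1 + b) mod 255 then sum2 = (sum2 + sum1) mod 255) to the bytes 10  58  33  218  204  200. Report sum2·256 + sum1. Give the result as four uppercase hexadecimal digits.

Running sums (mod 255):
  after byte 0 (10): sum1=10, sum2=10
  after byte 1 (58): sum1=68, sum2=78
  after byte 2 (33): sum1=101, sum2=179
  after byte 3 (218): sum1=64, sum2=243
  after byte 4 (204): sum1=13, sum2=1
  after byte 5 (200): sum1=213, sum2=214
Checksum = sum2·256 + sum1 = 214·256 + 213 = 54997 = 0xD6D5.

D6D5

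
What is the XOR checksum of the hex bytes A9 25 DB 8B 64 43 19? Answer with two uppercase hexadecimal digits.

XOR the bytes together:
  start with 0xA9
  0xA9 ⊕ 0x25 = 0x8C
  0x8C ⊕ 0xDB = 0x57
  0x57 ⊕ 0x8B = 0xDC
  0xDC ⊕ 0x64 = 0xB8
  0xB8 ⊕ 0x43 = 0xFB
  0xFB ⊕ 0x19 = 0xE2

E2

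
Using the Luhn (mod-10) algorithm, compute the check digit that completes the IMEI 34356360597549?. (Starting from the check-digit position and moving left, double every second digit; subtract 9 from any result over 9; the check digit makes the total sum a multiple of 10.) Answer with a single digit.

2

Partial digits right→left: 9 4 5 7 9 5 0 6 3 6 5 3 4 3
Double every second digit counting from the check-digit position (so the 1st, 3rd, 5th, ... of the partial from the right).
  doubled (with −9 where >9): 9 1 9 0 6 1 8 → sum 34
  kept as-is: 4 7 5 6 6 3 3 → sum 34
Total = 34 + 34 = 68.
Check digit = (10 − (68 mod 10)) mod 10 = 2.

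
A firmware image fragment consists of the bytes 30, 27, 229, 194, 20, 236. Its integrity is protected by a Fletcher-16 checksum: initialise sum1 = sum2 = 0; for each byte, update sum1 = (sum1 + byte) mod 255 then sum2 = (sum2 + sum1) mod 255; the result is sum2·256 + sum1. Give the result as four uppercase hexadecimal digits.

31E2

Running sums (mod 255):
  after byte 0 (30): sum1=30, sum2=30
  after byte 1 (27): sum1=57, sum2=87
  after byte 2 (229): sum1=31, sum2=118
  after byte 3 (194): sum1=225, sum2=88
  after byte 4 (20): sum1=245, sum2=78
  after byte 5 (236): sum1=226, sum2=49
Checksum = sum2·256 + sum1 = 49·256 + 226 = 12770 = 0x31E2.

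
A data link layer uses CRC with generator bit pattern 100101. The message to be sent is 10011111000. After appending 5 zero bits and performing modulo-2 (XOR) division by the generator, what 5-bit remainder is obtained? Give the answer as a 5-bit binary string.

Append 5 zeros: 1001111100000000. Divide by 100101 (XOR where the leading bit is 1):
  pos 0: 100111 XOR 100101 = 000010
  pos 4: 101100 XOR 100101 = 001001
  pos 6: 100100 XOR 100101 = 000001
Remainder (last 5 bits) = 10000. This is the CRC / FCS.

10000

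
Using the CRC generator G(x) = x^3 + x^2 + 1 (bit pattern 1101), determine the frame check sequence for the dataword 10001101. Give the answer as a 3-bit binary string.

101

Append 3 zeros: 10001101000. Divide by 1101 (XOR where the leading bit is 1):
  pos 0: 1000 XOR 1101 = 0101
  pos 1: 1011 XOR 1101 = 0110
  pos 2: 1101 XOR 1101 = 0000
  pos 7: 1000 XOR 1101 = 0101
Remainder (last 3 bits) = 101. This is the CRC / FCS.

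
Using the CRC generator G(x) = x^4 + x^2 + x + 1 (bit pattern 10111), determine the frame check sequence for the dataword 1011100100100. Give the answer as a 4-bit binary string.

Append 4 zeros: 10111001001000000. Divide by 10111 (XOR where the leading bit is 1):
  pos 0: 10111 XOR 10111 = 00000
  pos 7: 10010 XOR 10111 = 00101
  pos 9: 10100 XOR 10111 = 00011
  pos 12: 11000 XOR 10111 = 01111
Remainder (last 4 bits) = 1111. This is the CRC / FCS.

1111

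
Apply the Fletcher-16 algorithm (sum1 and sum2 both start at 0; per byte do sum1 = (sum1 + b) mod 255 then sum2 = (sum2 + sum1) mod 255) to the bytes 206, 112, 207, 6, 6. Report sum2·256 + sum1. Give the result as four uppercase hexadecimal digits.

Running sums (mod 255):
  after byte 0 (206): sum1=206, sum2=206
  after byte 1 (112): sum1=63, sum2=14
  after byte 2 (207): sum1=15, sum2=29
  after byte 3 (6): sum1=21, sum2=50
  after byte 4 (6): sum1=27, sum2=77
Checksum = sum2·256 + sum1 = 77·256 + 27 = 19739 = 0x4D1B.

4D1B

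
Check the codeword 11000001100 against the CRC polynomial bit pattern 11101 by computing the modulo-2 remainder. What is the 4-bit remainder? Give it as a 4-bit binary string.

0000

Modulo-2 division of 11000001100 by 11101:
  pos 0: 11000 XOR 11101 = 00101
  pos 2: 10100 XOR 11101 = 01001
  pos 3: 10011 XOR 11101 = 01110
  pos 4: 11101 XOR 11101 = 00000
Remainder = 0000 (zero — the frame passes the CRC check).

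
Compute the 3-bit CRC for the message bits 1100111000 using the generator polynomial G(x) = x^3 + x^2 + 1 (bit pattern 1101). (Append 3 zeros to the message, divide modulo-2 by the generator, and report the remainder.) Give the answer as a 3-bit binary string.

001

Append 3 zeros: 1100111000000. Divide by 1101 (XOR where the leading bit is 1):
  pos 0: 1100 XOR 1101 = 0001
  pos 3: 1111 XOR 1101 = 0010
  pos 5: 1000 XOR 1101 = 0101
  pos 6: 1010 XOR 1101 = 0111
  pos 7: 1110 XOR 1101 = 0011
  pos 9: 1100 XOR 1101 = 0001
Remainder (last 3 bits) = 001. This is the CRC / FCS.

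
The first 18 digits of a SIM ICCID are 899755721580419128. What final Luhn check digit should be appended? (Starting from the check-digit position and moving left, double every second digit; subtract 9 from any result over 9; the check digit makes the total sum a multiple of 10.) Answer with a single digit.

Partial digits right→left: 8 2 1 9 1 4 0 8 5 1 2 7 5 5 7 9 9 8
Double every second digit counting from the check-digit position (so the 1st, 3rd, 5th, ... of the partial from the right).
  doubled (with −9 where >9): 7 2 2 0 1 4 1 5 9 → sum 31
  kept as-is: 2 9 4 8 1 7 5 9 8 → sum 53
Total = 31 + 53 = 84.
Check digit = (10 − (84 mod 10)) mod 10 = 6.

6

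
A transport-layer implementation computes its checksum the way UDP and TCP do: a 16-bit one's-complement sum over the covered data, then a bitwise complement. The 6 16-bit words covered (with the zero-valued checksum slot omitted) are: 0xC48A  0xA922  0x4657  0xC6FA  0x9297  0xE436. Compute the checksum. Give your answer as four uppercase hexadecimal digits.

0E32

One's-complement addition (fold any carry out of bit 15 back into bit 0):
  0xC48A + 0xA922 = 0x16DAC → wrap carry → 0x6DAD
  0x6DAD + 0x4657 = 0x0B404
  0xB404 + 0xC6FA = 0x17AFE → wrap carry → 0x7AFF
  0x7AFF + 0x9297 = 0x10D96 → wrap carry → 0x0D97
  0x0D97 + 0xE436 = 0x0F1CD
One's-complement sum = 0xF1CD.
Checksum = ~0xF1CD & 0xFFFF = 0x0E32.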